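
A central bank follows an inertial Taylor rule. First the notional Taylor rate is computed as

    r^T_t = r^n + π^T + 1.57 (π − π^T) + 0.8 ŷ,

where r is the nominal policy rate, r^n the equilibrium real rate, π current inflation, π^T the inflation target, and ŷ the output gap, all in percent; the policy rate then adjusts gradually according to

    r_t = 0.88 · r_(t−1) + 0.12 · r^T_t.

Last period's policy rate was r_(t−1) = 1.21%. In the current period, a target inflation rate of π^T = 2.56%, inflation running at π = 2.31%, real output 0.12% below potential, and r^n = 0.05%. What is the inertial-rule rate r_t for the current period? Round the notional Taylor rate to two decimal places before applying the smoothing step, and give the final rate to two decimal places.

Output 0.12% below potential → ŷ = -0.12.
r^T_t = 0.05 + 2.56 + 1.57 × (2.31 − 2.56) + 0.8 × (-0.12)
   = 0.05 + 2.56 − 0.3925 − 0.096 = 2.12
r_t = 0.88 × 1.21 + 0.12 × 2.12 = 1.0648 + 0.2544 = 1.32

1.32%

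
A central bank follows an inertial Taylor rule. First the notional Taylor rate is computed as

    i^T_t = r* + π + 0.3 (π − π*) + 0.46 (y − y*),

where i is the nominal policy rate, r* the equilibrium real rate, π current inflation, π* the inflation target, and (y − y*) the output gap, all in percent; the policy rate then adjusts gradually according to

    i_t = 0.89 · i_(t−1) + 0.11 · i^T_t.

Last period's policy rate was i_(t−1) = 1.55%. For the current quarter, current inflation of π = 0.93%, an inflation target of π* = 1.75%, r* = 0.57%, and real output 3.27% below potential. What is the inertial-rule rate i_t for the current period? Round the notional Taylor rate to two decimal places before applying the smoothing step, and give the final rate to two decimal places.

Output 3.27% below potential → (y − y*) = -3.27.
i^T_t = 0.57 + 0.93 + 0.3 × (0.93 − 1.75) + 0.46 × (-3.27)
   = 0.57 + 0.93 − 0.246 − 1.5042 = -0.25
i_t = 0.89 × 1.55 + 0.11 × (-0.25) = 1.3795 − 0.0275 = 1.35

1.35%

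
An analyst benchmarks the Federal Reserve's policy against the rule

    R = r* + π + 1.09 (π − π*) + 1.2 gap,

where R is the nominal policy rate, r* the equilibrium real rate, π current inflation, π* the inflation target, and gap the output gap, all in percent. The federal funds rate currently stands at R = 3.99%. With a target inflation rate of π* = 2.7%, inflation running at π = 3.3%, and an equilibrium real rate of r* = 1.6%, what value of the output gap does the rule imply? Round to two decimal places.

-1.30%

1.2 gap = 3.99 − 1.6 − 3.3 − 1.09 × (3.3 − 2.7) = -1.564
gap = -1.564 / 1.2 = -1.30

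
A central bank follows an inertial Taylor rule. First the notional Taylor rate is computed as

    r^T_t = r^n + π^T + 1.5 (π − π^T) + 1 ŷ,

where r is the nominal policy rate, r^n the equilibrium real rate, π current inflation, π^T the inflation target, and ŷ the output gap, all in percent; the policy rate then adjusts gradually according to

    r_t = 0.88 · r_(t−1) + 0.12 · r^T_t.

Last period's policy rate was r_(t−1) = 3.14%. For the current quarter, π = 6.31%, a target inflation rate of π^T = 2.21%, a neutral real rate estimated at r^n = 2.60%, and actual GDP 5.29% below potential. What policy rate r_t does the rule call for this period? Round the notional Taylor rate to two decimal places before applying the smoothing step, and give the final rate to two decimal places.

3.44%

Output 5.29% below potential → ŷ = -5.29.
r^T_t = 2.60 + 2.21 + 1.5 × (6.31 − 2.21) + 1 × (-5.29)
   = 2.60 + 2.21 + 6.15 − 5.29 = 5.67
r_t = 0.88 × 3.14 + 0.12 × 5.67 = 2.7632 + 0.6804 = 3.44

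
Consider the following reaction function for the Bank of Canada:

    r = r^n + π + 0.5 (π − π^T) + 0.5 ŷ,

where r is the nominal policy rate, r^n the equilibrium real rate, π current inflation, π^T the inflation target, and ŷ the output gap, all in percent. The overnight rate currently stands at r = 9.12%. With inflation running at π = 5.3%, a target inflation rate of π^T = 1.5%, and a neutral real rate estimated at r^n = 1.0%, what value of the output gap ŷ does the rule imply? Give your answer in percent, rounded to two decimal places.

0.5 ŷ = 9.12 − 1.0 − 5.3 − 0.5 × (5.3 − 1.5) = 0.92
ŷ = 0.92 / 0.5 = 1.84

1.84%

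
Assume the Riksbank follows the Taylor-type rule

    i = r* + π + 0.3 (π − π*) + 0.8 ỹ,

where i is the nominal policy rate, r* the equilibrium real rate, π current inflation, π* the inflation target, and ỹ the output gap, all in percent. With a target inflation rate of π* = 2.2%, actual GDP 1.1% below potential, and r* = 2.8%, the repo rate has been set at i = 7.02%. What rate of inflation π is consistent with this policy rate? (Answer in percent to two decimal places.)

4.43%

Output 1.1% below potential → ỹ = -1.1.
Collecting π: i = r* + (1 + 0.3) π − 0.3 π* + 0.8 ỹ
1.3 π = 7.02 − 2.8 + 0.3 × 2.2 − 0.8 × (-1.1) = 5.76
π = 5.76 / 1.3 = 4.43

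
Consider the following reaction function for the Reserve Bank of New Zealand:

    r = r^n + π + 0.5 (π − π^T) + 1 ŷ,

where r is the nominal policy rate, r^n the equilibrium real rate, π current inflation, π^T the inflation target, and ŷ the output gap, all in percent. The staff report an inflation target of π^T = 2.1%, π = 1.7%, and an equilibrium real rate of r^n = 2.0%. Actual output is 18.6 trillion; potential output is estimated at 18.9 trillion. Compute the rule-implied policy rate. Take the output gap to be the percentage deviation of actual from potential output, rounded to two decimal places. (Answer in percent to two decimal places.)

Output gap = 100 × (18.6 − 18.9) / 18.9 = -1.59%.
r = 2.00 + 1.70 + 0.5 × (1.70 − 2.10) + 1 × (-1.59)
   = 2.00 + 1.7 − 0.2 − 1.59 = 1.91

1.91%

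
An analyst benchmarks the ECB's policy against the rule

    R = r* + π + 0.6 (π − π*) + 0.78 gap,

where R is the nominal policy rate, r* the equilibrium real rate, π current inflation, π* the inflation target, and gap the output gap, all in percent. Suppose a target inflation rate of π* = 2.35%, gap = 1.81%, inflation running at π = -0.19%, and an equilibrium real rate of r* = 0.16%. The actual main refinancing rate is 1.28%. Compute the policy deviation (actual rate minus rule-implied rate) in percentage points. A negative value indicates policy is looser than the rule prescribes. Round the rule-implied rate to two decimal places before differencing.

R = 0.16 + (-0.19) + 0.6 × (-0.19 − 2.35) + 0.78 × 1.81
   = 0.16 − 0.19 − 1.524 + 1.4118 = -0.14
Deviation = 1.28 − (-0.14) = 1.42 pp.

1.42 pp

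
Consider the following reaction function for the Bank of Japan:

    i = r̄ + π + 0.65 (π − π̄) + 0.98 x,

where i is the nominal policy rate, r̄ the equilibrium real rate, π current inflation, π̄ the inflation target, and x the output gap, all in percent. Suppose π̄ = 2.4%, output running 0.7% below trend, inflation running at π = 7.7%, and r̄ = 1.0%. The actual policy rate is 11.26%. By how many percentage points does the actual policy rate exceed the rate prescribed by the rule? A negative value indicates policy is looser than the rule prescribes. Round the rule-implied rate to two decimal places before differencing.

Output 0.7% below potential → x = -0.7.
i = 1.0 + 7.7 + 0.65 × (7.7 − 2.4) + 0.98 × (-0.7)
   = 1.0 + 7.7 + 3.445 − 0.686 = 11.46
Deviation = 11.26 − 11.46 = -0.20 pp.

-0.20 pp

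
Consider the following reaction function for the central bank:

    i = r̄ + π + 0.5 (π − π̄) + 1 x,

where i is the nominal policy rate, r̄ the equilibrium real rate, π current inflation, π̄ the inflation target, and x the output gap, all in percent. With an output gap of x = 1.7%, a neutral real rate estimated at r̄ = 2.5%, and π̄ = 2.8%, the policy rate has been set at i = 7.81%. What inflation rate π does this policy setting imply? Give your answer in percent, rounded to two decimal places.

3.34%

Collecting π: i = r̄ + (1 + 0.5) π − 0.5 π̄ + 1 x
1.5 π = 7.81 − 2.5 + 0.5 × 2.8 − 1 × 1.7 = 5.01
π = 5.01 / 1.5 = 3.34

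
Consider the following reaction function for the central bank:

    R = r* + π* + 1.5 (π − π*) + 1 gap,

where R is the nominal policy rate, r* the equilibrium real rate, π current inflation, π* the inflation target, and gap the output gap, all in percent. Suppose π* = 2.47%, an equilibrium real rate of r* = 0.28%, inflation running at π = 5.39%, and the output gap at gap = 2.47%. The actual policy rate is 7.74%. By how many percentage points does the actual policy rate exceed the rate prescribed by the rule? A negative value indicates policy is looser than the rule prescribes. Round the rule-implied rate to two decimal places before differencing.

R = 0.28 + 2.47 + 1.5 × (5.39 − 2.47) + 1 × 2.47
   = 0.28 + 2.47 + 4.38 + 2.47 = 9.60
Deviation = 7.74 − 9.60 = -1.86 pp.

-1.86 pp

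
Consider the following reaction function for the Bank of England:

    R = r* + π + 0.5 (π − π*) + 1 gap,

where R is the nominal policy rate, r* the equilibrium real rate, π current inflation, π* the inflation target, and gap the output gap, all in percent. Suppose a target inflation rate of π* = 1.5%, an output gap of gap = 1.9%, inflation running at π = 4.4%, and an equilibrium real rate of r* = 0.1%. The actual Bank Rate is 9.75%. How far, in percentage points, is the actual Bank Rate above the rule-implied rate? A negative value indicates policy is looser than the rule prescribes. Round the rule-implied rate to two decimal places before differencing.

R = 0.1 + 4.4 + 0.5 × (4.4 − 1.5) + 1 × 1.9
   = 0.1 + 4.4 + 1.45 + 1.9 = 7.85
Deviation = 9.75 − 7.85 = 1.90 pp.

1.90 pp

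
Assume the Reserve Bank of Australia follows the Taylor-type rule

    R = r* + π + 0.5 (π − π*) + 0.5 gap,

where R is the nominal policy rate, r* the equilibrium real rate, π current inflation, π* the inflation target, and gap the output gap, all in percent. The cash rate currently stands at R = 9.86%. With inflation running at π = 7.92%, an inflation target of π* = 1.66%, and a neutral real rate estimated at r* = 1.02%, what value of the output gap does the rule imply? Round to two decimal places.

0.5 gap = 9.86 − 1.02 − 7.92 − 0.5 × (7.92 − 1.66) = -2.21
gap = -2.21 / 0.5 = -4.42

-4.42%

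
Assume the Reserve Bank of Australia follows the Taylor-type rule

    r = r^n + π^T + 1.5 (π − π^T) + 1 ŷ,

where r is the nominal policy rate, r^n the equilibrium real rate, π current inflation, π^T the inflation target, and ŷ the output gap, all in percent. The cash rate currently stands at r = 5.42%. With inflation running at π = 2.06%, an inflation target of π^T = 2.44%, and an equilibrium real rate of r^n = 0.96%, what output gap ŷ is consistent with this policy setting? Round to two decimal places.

2.59%

1 ŷ = 5.42 − 0.96 − 2.44 − 1.5 × (2.06 − 2.44) = 2.59
ŷ = 2.59 / 1 = 2.59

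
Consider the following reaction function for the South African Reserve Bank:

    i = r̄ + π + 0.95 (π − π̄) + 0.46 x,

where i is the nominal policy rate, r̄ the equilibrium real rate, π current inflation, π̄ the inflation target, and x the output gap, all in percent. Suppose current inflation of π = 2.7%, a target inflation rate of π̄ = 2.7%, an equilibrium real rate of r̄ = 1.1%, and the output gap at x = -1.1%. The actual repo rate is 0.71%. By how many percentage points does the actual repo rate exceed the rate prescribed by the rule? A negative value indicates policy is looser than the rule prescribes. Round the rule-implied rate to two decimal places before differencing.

i = 1.1 + 2.7 + 0.95 × (2.7 − 2.7) + 0.46 × (-1.1)
   = 1.1 + 2.7 + 0 − 0.506 = 3.29
Deviation = 0.71 − 3.29 = -2.58 pp.

-2.58 pp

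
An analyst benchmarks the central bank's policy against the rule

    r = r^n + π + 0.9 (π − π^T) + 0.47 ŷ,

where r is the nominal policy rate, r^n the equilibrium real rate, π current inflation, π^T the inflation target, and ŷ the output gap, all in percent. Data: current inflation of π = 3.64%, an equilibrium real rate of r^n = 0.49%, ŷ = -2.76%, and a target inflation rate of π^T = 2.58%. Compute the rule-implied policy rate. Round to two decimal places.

3.79%

r = 0.49 + 3.64 + 0.9 × (3.64 − 2.58) + 0.47 × (-2.76)
   = 0.49 + 3.64 + 0.954 − 1.2972 = 3.79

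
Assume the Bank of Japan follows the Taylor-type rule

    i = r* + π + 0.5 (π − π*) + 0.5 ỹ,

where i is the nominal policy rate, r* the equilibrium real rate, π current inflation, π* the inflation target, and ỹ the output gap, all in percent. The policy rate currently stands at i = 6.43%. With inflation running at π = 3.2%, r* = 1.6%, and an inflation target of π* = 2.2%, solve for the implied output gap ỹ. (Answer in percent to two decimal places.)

0.5 ỹ = 6.43 − 1.6 − 3.2 − 0.5 × (3.2 − 2.2) = 1.13
ỹ = 1.13 / 0.5 = 2.26

2.26%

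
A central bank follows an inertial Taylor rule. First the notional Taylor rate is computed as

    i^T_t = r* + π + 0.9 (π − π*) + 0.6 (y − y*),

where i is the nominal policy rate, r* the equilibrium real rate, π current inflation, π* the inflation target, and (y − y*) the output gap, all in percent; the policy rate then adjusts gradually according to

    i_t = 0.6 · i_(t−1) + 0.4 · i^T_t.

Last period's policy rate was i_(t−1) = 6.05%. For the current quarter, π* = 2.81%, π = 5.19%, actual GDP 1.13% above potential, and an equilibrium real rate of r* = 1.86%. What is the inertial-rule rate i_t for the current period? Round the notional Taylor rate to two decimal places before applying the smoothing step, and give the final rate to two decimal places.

7.58%

Output 1.13% above potential → (y − y*) = 1.13.
i^T_t = 1.86 + 5.19 + 0.9 × (5.19 − 2.81) + 0.6 × 1.13
   = 1.86 + 5.19 + 2.142 + 0.678 = 9.87
i_t = 0.6 × 6.05 + 0.4 × 9.87 = 3.63 + 3.948 = 7.58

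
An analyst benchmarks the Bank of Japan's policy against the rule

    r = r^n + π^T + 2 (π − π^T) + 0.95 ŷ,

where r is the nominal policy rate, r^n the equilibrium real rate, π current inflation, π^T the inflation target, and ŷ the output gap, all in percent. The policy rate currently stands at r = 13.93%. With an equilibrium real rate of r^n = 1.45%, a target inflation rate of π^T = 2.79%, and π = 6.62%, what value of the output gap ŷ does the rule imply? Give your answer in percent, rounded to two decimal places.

0.95 ŷ = 13.93 − 1.45 − 2.79 − 2 × (6.62 − 2.79) = 2.03
ŷ = 2.03 / 0.95 = 2.14

2.14%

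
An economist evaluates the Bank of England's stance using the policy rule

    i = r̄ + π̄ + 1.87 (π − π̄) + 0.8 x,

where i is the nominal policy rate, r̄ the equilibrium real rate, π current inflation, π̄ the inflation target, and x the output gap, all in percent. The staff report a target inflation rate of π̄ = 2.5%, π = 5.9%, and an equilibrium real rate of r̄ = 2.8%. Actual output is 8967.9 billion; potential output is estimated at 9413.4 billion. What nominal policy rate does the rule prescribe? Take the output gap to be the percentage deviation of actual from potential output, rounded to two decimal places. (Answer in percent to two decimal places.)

Output gap = 100 × (8967.9 − 9413.4) / 9413.4 = -4.73%.
i = 2.80 + 2.50 + 1.87 × (5.90 − 2.50) + 0.8 × (-4.73)
   = 2.80 + 2.5 + 6.358 − 3.784 = 7.87

7.87%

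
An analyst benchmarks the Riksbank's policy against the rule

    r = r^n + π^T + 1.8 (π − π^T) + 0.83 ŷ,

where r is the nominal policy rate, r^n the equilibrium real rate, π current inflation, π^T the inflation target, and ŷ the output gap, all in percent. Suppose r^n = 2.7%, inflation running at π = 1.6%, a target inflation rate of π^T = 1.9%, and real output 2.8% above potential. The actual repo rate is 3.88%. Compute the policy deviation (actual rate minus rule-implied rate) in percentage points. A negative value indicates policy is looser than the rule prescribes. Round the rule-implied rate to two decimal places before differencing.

Output 2.8% above potential → ŷ = 2.8.
r = 2.7 + 1.9 + 1.8 × (1.6 − 1.9) + 0.83 × 2.8
   = 2.7 + 1.9 − 0.54 + 2.324 = 6.38
Deviation = 3.88 − 6.38 = -2.50 pp.

-2.50 pp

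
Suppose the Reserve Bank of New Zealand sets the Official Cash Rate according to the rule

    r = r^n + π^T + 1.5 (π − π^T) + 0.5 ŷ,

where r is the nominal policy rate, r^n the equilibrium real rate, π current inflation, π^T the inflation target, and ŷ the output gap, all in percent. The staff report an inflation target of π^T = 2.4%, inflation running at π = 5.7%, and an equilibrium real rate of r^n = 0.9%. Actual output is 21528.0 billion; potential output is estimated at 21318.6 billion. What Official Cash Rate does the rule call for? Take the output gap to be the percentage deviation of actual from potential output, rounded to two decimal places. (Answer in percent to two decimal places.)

8.74%

Output gap = 100 × (21528.0 − 21318.6) / 21318.6 = 0.98%.
r = 0.90 + 2.40 + 1.5 × (5.70 − 2.40) + 0.5 × 0.98
   = 0.90 + 2.4 + 4.95 + 0.49 = 8.74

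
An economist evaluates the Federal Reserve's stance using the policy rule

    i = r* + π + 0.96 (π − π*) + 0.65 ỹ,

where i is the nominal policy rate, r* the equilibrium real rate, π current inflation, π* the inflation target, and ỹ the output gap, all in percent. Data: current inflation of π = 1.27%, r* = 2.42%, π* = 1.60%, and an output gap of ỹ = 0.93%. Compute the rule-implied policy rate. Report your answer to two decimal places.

i = 2.42 + 1.27 + 0.96 × (1.27 − 1.60) + 0.65 × 0.93
   = 2.42 + 1.27 − 0.3168 + 0.6045 = 3.98

3.98%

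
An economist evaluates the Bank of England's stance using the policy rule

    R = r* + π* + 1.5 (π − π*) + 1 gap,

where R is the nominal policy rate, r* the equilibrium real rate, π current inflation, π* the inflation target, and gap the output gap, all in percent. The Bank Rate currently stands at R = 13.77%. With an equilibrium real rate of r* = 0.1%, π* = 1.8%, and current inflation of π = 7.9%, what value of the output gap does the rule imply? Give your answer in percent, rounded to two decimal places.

2.72%

1 gap = 13.77 − 0.1 − 1.8 − 1.5 × (7.9 − 1.8) = 2.72
gap = 2.72 / 1 = 2.72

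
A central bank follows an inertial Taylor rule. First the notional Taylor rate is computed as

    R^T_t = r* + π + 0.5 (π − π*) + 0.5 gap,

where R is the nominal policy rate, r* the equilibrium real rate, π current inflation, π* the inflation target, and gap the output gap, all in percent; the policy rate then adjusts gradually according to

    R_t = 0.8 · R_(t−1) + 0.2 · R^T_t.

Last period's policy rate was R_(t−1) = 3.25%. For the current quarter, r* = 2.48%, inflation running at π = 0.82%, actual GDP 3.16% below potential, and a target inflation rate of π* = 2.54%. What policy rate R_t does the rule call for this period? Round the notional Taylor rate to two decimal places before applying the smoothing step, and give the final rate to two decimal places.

2.77%

Output 3.16% below potential → gap = -3.16.
R^T_t = 2.48 + 0.82 + 0.5 × (0.82 − 2.54) + 0.5 × (-3.16)
   = 2.48 + 0.82 − 0.86 − 1.58 = 0.86
R_t = 0.8 × 3.25 + 0.2 × 0.86 = 2.6 + 0.172 = 2.77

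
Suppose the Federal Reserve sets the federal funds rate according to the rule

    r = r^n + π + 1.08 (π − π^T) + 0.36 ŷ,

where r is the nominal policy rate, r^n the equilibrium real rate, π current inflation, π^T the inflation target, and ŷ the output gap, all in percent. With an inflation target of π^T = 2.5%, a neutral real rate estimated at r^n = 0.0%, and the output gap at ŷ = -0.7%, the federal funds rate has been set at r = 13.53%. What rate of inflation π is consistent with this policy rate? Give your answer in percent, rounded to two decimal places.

Collecting π: r = r^n + (1 + 1.08) π − 1.08 π^T + 0.36 ŷ
2.08 π = 13.53 − 0.0 + 1.08 × 2.5 − 0.36 × (-0.7) = 16.482
π = 16.482 / 2.08 = 7.92

7.92%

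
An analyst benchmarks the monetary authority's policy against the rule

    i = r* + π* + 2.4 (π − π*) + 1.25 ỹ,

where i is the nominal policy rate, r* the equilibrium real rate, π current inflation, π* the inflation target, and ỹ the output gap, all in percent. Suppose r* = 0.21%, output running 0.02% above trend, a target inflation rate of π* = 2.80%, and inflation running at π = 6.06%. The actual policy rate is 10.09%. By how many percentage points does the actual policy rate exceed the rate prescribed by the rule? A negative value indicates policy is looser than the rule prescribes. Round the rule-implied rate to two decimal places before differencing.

Output 0.02% above potential → ỹ = 0.02.
i = 0.21 + 2.80 + 2.4 × (6.06 − 2.80) + 1.25 × 0.02
   = 0.21 + 2.8 + 7.824 + 0.025 = 10.86
Deviation = 10.09 − 10.86 = -0.77 pp.

-0.77 pp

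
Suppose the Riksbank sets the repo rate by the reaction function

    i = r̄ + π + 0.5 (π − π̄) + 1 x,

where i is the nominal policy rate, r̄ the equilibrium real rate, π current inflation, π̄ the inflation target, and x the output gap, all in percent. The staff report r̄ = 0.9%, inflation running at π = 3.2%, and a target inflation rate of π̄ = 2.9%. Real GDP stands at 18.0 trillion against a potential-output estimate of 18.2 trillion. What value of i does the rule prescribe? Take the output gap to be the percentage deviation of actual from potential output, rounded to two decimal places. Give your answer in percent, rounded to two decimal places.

3.15%

Output gap = 100 × (18.0 − 18.2) / 18.2 = -1.10%.
i = 0.90 + 3.20 + 0.5 × (3.20 − 2.90) + 1 × (-1.10)
   = 0.90 + 3.2 + 0.15 − 1.1 = 3.15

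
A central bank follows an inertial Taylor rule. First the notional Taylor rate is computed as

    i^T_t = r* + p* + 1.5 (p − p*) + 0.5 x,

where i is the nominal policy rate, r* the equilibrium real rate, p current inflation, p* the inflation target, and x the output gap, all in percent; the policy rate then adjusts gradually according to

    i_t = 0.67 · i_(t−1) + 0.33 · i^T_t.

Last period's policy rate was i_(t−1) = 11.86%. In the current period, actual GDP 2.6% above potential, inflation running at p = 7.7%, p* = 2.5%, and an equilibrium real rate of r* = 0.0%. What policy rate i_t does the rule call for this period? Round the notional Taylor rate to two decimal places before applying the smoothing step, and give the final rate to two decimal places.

11.77%

Output 2.6% above potential → x = 2.6.
i^T_t = 0.0 + 2.5 + 1.5 × (7.7 − 2.5) + 0.5 × 2.6
   = 0.0 + 2.5 + 7.8 + 1.3 = 11.60
i_t = 0.67 × 11.86 + 0.33 × 11.60 = 7.9462 + 3.828 = 11.77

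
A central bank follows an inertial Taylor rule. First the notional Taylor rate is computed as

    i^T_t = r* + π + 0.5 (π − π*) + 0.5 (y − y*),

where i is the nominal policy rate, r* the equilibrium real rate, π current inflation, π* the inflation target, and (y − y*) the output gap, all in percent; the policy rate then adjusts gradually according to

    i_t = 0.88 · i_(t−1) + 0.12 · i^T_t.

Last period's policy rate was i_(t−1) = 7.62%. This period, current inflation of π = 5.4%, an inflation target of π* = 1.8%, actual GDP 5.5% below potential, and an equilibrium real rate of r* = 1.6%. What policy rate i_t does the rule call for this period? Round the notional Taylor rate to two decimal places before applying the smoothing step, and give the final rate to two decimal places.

7.43%

Output 5.5% below potential → (y − y*) = -5.5.
i^T_t = 1.6 + 5.4 + 0.5 × (5.4 − 1.8) + 0.5 × (-5.5)
   = 1.6 + 5.4 + 1.8 − 2.75 = 6.05
i_t = 0.88 × 7.62 + 0.12 × 6.05 = 6.7056 + 0.726 = 7.43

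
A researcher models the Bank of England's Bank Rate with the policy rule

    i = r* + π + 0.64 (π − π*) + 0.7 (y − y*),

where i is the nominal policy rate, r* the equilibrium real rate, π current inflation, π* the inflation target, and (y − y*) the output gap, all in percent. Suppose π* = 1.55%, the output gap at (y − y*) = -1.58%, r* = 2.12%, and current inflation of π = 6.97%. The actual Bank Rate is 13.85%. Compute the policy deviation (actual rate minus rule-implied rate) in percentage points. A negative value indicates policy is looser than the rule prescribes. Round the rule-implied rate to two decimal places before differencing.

i = 2.12 + 6.97 + 0.64 × (6.97 − 1.55) + 0.7 × (-1.58)
   = 2.12 + 6.97 + 3.4688 − 1.106 = 11.45
Deviation = 13.85 − 11.45 = 2.40 pp.

2.40 pp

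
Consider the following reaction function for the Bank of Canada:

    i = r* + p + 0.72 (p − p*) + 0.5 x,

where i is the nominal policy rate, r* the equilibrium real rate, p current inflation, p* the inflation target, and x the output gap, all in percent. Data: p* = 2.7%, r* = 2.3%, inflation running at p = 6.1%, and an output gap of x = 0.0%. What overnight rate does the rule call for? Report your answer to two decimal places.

i = 2.3 + 6.1 + 0.72 × (6.1 − 2.7) + 0.5 × 0.0
   = 2.3 + 6.1 + 2.448 + 0 = 10.85

10.85%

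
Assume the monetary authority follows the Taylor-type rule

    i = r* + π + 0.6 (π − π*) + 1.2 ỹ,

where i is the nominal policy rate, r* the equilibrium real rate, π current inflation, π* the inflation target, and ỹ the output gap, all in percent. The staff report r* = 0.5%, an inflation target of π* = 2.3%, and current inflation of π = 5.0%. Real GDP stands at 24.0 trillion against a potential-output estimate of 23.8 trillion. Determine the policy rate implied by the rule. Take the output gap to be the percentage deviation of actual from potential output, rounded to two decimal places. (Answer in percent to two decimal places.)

Output gap = 100 × (24.0 − 23.8) / 23.8 = 0.84%.
i = 0.50 + 5.00 + 0.6 × (5.00 − 2.30) + 1.2 × 0.84
   = 0.50 + 5 + 1.62 + 1.008 = 8.13

8.13%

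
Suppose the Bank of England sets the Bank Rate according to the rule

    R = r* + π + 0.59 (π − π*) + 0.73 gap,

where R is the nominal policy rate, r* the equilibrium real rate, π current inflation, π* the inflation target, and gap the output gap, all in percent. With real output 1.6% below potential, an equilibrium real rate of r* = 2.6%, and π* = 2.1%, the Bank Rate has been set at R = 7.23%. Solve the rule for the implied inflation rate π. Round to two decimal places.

Output 1.6% below potential → gap = -1.6.
Collecting π: R = r* + (1 + 0.59) π − 0.59 π* + 0.73 gap
1.59 π = 7.23 − 2.6 + 0.59 × 2.1 − 0.73 × (-1.6) = 7.037
π = 7.037 / 1.59 = 4.43

4.43%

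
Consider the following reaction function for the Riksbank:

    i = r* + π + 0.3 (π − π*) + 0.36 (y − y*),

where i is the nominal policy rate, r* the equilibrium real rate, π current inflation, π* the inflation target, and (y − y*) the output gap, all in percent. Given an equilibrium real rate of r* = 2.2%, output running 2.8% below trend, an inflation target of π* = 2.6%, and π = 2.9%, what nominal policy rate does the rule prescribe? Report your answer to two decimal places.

4.18%

Output 2.8% below potential → (y − y*) = -2.8.
i = 2.2 + 2.9 + 0.3 × (2.9 − 2.6) + 0.36 × (-2.8)
   = 2.2 + 2.9 + 0.09 − 1.008 = 4.18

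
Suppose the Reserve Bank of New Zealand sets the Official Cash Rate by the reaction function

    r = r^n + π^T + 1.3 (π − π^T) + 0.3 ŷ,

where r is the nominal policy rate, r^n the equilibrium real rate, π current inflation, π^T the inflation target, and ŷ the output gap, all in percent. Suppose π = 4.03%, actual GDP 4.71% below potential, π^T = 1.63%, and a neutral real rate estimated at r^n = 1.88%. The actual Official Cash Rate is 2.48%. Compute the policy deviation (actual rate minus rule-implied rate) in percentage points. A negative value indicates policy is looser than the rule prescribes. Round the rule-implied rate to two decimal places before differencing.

-2.74 pp

Output 4.71% below potential → ŷ = -4.71.
r = 1.88 + 1.63 + 1.3 × (4.03 − 1.63) + 0.3 × (-4.71)
   = 1.88 + 1.63 + 3.12 − 1.413 = 5.22
Deviation = 2.48 − 5.22 = -2.74 pp.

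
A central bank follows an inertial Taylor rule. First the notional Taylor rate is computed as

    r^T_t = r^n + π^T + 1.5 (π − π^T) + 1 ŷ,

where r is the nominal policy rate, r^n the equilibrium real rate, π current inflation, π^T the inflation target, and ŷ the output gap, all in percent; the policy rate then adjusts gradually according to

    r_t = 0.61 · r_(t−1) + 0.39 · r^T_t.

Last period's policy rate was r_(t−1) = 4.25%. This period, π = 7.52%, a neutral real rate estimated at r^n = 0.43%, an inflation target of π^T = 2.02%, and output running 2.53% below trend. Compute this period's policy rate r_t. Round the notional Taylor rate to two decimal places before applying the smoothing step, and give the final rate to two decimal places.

5.78%

Output 2.53% below potential → ŷ = -2.53.
r^T_t = 0.43 + 2.02 + 1.5 × (7.52 − 2.02) + 1 × (-2.53)
   = 0.43 + 2.02 + 8.25 − 2.53 = 8.17
r_t = 0.61 × 4.25 + 0.39 × 8.17 = 2.5925 + 3.1863 = 5.78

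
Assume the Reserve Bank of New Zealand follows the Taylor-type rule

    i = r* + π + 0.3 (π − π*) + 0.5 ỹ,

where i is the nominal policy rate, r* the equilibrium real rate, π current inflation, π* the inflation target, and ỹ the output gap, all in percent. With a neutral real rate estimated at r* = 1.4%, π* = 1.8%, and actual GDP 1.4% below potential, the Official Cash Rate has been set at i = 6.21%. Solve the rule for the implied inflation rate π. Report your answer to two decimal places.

Output 1.4% below potential → ỹ = -1.4.
Collecting π: i = r* + (1 + 0.3) π − 0.3 π* + 0.5 ỹ
1.3 π = 6.21 − 1.4 + 0.3 × 1.8 − 0.5 × (-1.4) = 6.05
π = 6.05 / 1.3 = 4.65

4.65%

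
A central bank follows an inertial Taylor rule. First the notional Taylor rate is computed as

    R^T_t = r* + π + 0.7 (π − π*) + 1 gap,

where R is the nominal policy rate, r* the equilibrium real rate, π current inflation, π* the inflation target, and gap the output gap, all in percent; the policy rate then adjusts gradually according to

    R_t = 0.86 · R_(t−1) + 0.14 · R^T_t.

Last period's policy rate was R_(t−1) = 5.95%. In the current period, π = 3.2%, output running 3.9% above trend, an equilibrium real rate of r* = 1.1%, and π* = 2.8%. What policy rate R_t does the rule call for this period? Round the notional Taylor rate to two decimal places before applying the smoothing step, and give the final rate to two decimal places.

Output 3.9% above potential → gap = 3.9.
R^T_t = 1.1 + 3.2 + 0.7 × (3.2 − 2.8) + 1 × 3.9
   = 1.1 + 3.2 + 0.28 + 3.9 = 8.48
R_t = 0.86 × 5.95 + 0.14 × 8.48 = 5.117 + 1.1872 = 6.30

6.30%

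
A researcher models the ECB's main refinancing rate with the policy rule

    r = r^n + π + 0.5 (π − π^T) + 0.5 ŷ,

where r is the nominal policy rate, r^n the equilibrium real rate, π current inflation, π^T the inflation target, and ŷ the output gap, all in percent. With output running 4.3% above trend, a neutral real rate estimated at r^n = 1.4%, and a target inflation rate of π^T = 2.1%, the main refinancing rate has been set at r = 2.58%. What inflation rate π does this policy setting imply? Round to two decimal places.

0.05%

Output 4.3% above potential → ŷ = 4.3.
Collecting π: r = r^n + (1 + 0.5) π − 0.5 π^T + 0.5 ŷ
1.5 π = 2.58 − 1.4 + 0.5 × 2.1 − 0.5 × 4.3 = 0.08
π = 0.08 / 1.5 = 0.05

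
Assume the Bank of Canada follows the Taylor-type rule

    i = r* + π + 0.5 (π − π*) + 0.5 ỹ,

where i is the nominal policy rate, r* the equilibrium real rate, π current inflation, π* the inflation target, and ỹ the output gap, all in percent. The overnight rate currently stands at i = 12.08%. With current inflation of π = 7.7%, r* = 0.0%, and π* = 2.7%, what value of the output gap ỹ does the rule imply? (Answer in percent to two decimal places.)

3.76%

0.5 ỹ = 12.08 − 0.0 − 7.7 − 0.5 × (7.7 − 2.7) = 1.88
ỹ = 1.88 / 0.5 = 3.76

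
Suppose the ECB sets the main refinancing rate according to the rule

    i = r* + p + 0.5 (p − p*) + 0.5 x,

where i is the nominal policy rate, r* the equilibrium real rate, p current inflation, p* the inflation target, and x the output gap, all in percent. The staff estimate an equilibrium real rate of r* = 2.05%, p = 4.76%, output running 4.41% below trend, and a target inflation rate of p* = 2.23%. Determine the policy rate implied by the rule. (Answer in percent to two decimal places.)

5.87%

Output 4.41% below potential → x = -4.41.
i = 2.05 + 4.76 + 0.5 × (4.76 − 2.23) + 0.5 × (-4.41)
   = 2.05 + 4.76 + 1.265 − 2.205 = 5.87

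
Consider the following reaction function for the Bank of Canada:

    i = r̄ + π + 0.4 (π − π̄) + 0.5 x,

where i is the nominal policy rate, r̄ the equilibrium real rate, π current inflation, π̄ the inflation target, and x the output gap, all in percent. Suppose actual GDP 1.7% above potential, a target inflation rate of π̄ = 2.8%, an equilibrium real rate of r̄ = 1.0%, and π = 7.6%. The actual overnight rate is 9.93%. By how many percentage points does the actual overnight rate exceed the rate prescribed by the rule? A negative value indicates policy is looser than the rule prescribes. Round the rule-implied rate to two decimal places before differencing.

Output 1.7% above potential → x = 1.7.
i = 1.0 + 7.6 + 0.4 × (7.6 − 2.8) + 0.5 × 1.7
   = 1.0 + 7.6 + 1.92 + 0.85 = 11.37
Deviation = 9.93 − 11.37 = -1.44 pp.

-1.44 pp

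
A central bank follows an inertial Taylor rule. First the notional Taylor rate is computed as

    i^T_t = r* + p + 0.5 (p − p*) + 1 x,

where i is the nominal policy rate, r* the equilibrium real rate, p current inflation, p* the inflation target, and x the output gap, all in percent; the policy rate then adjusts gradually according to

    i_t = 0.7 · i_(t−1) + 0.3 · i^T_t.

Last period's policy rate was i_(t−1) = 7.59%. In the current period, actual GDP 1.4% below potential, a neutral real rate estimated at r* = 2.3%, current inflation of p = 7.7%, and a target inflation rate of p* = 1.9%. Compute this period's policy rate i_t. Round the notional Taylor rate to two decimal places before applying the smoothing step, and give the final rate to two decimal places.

8.76%

Output 1.4% below potential → x = -1.4.
i^T_t = 2.3 + 7.7 + 0.5 × (7.7 − 1.9) + 1 × (-1.4)
   = 2.3 + 7.7 + 2.9 − 1.4 = 11.50
i_t = 0.7 × 7.59 + 0.3 × 11.50 = 5.313 + 3.45 = 8.76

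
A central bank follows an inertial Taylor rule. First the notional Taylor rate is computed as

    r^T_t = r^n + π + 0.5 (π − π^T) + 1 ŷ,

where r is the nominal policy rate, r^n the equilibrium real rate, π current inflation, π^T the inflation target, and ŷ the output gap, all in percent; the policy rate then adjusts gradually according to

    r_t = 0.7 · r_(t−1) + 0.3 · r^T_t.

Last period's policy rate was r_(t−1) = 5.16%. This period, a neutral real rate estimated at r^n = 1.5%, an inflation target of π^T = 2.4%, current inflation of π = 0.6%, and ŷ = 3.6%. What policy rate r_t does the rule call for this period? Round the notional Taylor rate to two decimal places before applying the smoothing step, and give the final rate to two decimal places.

5.05%

r^T_t = 1.5 + 0.6 + 0.5 × (0.6 − 2.4) + 1 × 3.6
   = 1.5 + 0.6 − 0.9 + 3.6 = 4.80
r_t = 0.7 × 5.16 + 0.3 × 4.80 = 3.612 + 1.44 = 5.05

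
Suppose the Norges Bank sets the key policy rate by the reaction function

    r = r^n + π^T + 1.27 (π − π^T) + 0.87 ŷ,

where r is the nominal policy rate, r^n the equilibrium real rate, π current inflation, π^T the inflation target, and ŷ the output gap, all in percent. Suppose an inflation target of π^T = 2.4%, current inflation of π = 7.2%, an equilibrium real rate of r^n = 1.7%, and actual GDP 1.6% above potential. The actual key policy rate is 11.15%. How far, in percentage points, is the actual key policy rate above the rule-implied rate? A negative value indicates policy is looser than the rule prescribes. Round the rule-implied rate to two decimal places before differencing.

-0.44 pp

Output 1.6% above potential → ŷ = 1.6.
r = 1.7 + 2.4 + 1.27 × (7.2 − 2.4) + 0.87 × 1.6
   = 1.7 + 2.4 + 6.096 + 1.392 = 11.59
Deviation = 11.15 − 11.59 = -0.44 pp.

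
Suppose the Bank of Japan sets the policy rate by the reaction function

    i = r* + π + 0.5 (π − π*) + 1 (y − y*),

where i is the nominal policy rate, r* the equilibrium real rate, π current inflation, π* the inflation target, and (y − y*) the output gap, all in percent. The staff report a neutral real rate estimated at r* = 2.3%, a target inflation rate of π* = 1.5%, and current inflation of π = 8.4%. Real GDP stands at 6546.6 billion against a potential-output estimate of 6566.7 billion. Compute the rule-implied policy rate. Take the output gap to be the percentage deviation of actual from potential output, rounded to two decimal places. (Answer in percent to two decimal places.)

Output gap = 100 × (6546.6 − 6566.7) / 6566.7 = -0.31%.
i = 2.30 + 8.40 + 0.5 × (8.40 − 1.50) + 1 × (-0.31)
   = 2.30 + 8.4 + 3.45 − 0.31 = 13.84

13.84%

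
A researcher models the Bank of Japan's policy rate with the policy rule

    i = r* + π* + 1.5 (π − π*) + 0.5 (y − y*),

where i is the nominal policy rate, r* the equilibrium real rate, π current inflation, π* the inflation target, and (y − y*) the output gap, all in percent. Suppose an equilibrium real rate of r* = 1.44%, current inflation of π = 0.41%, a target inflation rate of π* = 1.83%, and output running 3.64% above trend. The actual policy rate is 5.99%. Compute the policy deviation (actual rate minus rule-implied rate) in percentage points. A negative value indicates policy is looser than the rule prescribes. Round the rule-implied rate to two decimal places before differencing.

3.03 pp

Output 3.64% above potential → (y − y*) = 3.64.
i = 1.44 + 1.83 + 1.5 × (0.41 − 1.83) + 0.5 × 3.64
   = 1.44 + 1.83 − 2.13 + 1.82 = 2.96
Deviation = 5.99 − 2.96 = 3.03 pp.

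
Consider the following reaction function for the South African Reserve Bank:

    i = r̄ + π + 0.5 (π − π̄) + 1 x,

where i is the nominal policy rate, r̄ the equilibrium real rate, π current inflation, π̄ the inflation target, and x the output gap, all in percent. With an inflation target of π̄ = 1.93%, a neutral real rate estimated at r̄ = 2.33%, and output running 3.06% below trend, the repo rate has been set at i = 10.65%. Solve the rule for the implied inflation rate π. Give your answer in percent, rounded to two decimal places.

8.23%

Output 3.06% below potential → x = -3.06.
Collecting π: i = r̄ + (1 + 0.5) π − 0.5 π̄ + 1 x
1.5 π = 10.65 − 2.33 + 0.5 × 1.93 − 1 × (-3.06) = 12.345
π = 12.345 / 1.5 = 8.23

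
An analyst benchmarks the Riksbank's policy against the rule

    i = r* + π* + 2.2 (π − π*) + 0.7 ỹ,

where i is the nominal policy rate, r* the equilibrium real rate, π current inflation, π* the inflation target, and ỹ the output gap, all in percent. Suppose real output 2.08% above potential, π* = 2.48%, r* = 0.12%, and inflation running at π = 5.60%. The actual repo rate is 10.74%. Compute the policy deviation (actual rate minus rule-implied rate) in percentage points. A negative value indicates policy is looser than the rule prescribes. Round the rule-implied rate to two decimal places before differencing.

Output 2.08% above potential → ỹ = 2.08.
i = 0.12 + 2.48 + 2.2 × (5.60 − 2.48) + 0.7 × 2.08
   = 0.12 + 2.48 + 6.864 + 1.456 = 10.92
Deviation = 10.74 − 10.92 = -0.18 pp.

-0.18 pp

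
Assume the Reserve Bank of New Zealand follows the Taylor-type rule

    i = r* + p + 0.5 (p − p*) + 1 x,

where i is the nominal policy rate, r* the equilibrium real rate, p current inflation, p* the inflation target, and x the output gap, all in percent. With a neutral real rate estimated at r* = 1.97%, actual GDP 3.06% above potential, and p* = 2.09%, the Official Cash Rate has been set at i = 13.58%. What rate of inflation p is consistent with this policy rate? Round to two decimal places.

6.40%

Output 3.06% above potential → x = 3.06.
Collecting p: i = r* + (1 + 0.5) p − 0.5 p* + 1 x
1.5 p = 13.58 − 1.97 + 0.5 × 2.09 − 1 × 3.06 = 9.595
p = 9.595 / 1.5 = 6.40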